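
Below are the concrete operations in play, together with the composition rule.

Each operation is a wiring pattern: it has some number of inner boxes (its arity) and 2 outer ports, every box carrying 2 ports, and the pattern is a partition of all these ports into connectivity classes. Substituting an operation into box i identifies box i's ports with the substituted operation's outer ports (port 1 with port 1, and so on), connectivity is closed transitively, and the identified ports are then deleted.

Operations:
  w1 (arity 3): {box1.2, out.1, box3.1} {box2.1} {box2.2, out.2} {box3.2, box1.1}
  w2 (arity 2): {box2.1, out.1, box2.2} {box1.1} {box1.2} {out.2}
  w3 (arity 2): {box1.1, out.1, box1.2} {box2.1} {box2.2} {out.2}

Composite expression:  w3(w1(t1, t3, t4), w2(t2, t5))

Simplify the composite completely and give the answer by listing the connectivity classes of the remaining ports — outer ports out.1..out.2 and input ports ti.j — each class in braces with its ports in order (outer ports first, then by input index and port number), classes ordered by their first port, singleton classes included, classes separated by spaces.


{out.1, t1.2, t3.2, t4.1} {out.2} {t1.1, t4.2} {t2.1} {t2.2} {t3.1} {t5.1, t5.2}

After gluing at w3, chains via deleted ports link the t-ports.
after w1, the pattern on (t1, t3, t4) reads {out.1, t1.2, t4.1} {out.2, t3.2} {t1.1, t4.2} {t3.1} (out.j = its outer ports)
after w2, the pattern on (t2, t5) reads {out.1, t5.1, t5.2} {out.2} {t2.1} {t2.2} (out.j = its outer ports)
after w3, the pattern on (t1, t3, t4, t2, t5) reads {out.1, t1.2, t3.2, t4.1} {out.2} {t1.1, t4.2} {t2.1} {t2.2} {t3.1} {t5.1, t5.2} (out.j = its outer ports)


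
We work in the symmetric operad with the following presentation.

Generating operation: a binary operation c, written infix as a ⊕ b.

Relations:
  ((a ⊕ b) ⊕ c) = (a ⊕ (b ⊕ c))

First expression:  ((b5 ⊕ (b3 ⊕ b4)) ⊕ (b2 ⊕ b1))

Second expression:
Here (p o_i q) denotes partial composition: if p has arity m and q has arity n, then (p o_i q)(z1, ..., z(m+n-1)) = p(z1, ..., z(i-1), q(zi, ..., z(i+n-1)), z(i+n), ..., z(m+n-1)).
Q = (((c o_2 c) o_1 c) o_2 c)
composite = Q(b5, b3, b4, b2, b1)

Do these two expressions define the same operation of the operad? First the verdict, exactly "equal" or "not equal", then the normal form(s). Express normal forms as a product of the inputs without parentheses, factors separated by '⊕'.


equal — both sides give b5 ⊕ b3 ⊕ b4 ⊕ b2 ⊕ b1

The first composite normalizes to b5 ⊕ b3 ⊕ b4 ⊕ b2 ⊕ b1
The second composite normalizes to b5 ⊕ b3 ⊕ b4 ⊕ b2 ⊕ b1
One common form — equal.


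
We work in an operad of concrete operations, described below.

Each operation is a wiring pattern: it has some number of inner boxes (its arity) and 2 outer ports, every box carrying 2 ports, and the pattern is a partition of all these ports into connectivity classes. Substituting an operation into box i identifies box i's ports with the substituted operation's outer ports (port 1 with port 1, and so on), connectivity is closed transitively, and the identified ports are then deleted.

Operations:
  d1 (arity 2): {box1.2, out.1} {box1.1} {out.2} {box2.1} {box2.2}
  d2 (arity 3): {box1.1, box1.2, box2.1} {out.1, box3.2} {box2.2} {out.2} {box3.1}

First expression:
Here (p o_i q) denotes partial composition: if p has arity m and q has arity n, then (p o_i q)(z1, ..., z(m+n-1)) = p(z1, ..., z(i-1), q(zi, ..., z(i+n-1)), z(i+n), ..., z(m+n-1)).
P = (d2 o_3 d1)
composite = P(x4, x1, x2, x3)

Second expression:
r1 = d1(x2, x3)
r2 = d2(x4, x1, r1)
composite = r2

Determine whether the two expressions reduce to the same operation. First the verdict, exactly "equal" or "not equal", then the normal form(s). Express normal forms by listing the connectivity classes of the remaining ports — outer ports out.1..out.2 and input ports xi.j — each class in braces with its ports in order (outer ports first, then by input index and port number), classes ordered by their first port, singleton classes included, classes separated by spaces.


equal: each reduces to {out.1} {out.2} {x1.1, x4.1, x4.2} {x1.2} {x2.1} {x2.2} {x3.1} {x3.2}


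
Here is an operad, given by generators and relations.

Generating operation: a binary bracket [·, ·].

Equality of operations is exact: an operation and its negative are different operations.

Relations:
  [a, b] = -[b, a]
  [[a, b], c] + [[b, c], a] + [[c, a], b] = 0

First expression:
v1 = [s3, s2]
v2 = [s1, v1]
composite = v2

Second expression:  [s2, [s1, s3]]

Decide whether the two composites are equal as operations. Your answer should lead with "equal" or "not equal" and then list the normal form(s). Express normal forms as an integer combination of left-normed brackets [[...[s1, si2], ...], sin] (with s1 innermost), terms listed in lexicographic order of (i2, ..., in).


not equal; the first gives -[[s1, s2], s3] + [[s1, s3], s2] and the second -[[s1, s3], s2]

The first expression, normalized: -[[s1, s2], s3] + [[s1, s3], s2]
The second expression, normalized: -[[s1, s3], s2]
Different reductions; not equal.


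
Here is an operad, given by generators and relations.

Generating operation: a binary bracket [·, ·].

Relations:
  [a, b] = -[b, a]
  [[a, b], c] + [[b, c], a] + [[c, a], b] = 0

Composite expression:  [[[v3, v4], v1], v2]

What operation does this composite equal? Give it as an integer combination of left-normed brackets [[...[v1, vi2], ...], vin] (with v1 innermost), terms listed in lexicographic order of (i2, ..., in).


-[[[v1, v3], v4], v2] + [[[v1, v4], v3], v2]

Skip Jacobi rewriting: expand, keep v1-initial words, read off terms.
Composite bracket: [[[v3, v4], v1], v2]
Expanding via [a, b] = ab - ba: 8 signed words (2^3 = 8).
Keep just the words that open with v1:
  v1v3v4v2 appears with sign -1, giving the term -[[[v1, v3], v4], v2]
  v1v4v3v2 appears with sign +1, giving the term +[[[v1, v4], v3], v2]


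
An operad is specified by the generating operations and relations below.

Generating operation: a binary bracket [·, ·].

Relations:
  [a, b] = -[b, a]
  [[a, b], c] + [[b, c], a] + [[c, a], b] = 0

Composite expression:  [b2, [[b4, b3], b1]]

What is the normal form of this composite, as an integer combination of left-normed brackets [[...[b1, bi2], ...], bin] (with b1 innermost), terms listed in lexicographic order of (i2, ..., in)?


-[[[b1, b3], b4], b2] + [[[b1, b4], b3], b2]


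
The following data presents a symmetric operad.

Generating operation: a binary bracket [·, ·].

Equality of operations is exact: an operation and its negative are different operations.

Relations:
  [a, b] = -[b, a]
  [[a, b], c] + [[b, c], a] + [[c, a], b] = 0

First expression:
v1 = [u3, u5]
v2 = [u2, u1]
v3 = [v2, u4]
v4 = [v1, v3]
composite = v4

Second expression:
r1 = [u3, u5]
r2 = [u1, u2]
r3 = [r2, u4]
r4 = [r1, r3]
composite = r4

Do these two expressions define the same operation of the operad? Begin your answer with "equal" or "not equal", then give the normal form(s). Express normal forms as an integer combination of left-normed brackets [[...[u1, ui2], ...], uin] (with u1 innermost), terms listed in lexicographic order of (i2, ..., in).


not equal; first: [[[[u1, u2], u4], u3], u5] - [[[[u1, u2], u4], u5], u3]; second: -[[[[u1, u2], u4], u3], u5] + [[[[u1, u2], u4], u5], u3]

Reducing the first expression gives [[[[u1, u2], u4], u3], u5] - [[[[u1, u2], u4], u5], u3]
Reducing the second expression gives -[[[[u1, u2], u4], u3], u5] + [[[[u1, u2], u4], u5], u3]
No match — not equal.


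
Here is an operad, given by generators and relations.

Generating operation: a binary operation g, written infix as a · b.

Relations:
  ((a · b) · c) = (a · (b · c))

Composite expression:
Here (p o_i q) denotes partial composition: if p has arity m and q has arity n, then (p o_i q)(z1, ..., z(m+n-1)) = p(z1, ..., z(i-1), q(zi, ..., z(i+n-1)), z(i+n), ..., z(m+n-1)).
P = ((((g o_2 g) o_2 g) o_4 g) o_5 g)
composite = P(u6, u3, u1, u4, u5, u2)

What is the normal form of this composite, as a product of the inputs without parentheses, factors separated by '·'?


Key point: g is associative — brackets drop, the u-order remains.
(u3 · u1) linearizes to u3 · u1
(u5 · u2) linearizes to u5 · u2
(u4 · (u5 · u2)) linearizes to u4 · u5 · u2
((u3 · u1) · (u4 · (u5 · u2))) linearizes to u3 · u1 · u4 · u5 · u2
(u6 · ((u3 · u1) · (u4 · (u5 · u2)))) linearizes to u6 · u3 · u1 · u4 · u5 · u2

u6 · u3 · u1 · u4 · u5 · u2


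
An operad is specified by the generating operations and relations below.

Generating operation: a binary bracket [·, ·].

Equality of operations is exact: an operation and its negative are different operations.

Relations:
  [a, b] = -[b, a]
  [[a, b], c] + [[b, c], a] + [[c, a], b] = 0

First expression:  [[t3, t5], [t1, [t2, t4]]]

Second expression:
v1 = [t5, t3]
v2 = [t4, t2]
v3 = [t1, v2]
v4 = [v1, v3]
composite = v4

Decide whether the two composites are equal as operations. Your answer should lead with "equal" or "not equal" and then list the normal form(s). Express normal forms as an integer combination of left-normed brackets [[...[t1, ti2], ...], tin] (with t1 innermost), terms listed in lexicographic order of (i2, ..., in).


equal: each reduces to -[[[[t1, t2], t4], t3], t5] + [[[[t1, t2], t4], t5], t3] + [[[[t1, t4], t2], t3], t5] - [[[[t1, t4], t2], t5], t3]

The first composite normalizes to -[[[[t1, t2], t4], t3], t5] + [[[[t1, t2], t4], t5], t3] + [[[[t1, t4], t2], t3], t5] - [[[[t1, t4], t2], t5], t3]
The second composite normalizes to -[[[[t1, t2], t4], t3], t5] + [[[[t1, t2], t4], t5], t3] + [[[[t1, t4], t2], t3], t5] - [[[[t1, t4], t2], t5], t3]
Both agree, so they are equal.


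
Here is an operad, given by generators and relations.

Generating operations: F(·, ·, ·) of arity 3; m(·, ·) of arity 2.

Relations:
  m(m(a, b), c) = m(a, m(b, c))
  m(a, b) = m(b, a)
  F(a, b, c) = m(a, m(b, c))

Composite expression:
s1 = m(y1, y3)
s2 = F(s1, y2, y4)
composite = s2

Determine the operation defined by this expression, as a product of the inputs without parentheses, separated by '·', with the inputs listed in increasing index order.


y1 · y2 · y3 · y4

With F associative and commutative, the y-input set is all that matters.
m(y1, y3) spells out as y1 · y3
F(m(y1, y3), y2, y4) spells out as y1 · y3 · y2 · y4
reordering the factors by index: y1 · y2 · y3 · y4


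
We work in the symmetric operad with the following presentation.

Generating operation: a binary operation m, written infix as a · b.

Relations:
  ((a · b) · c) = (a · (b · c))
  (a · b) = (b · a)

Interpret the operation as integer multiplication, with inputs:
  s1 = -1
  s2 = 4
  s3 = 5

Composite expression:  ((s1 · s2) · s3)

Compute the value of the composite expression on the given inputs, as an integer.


(s1 · s2) = -4
((s1 · s2) · s3) = -20

-20


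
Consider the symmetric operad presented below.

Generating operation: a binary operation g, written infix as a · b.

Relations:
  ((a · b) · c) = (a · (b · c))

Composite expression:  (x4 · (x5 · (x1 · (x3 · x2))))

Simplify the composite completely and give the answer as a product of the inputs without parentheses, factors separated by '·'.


Every regrouping of g is equal, so read the x-inputs in written order.
(x3 · x2) flattens to x3 · x2
(x1 · (x3 · x2)) flattens to x1 · x3 · x2
(x5 · (x1 · (x3 · x2))) flattens to x5 · x1 · x3 · x2
(x4 · (x5 · (x1 · (x3 · x2)))) flattens to x4 · x5 · x1 · x3 · x2

x4 · x5 · x1 · x3 · x2


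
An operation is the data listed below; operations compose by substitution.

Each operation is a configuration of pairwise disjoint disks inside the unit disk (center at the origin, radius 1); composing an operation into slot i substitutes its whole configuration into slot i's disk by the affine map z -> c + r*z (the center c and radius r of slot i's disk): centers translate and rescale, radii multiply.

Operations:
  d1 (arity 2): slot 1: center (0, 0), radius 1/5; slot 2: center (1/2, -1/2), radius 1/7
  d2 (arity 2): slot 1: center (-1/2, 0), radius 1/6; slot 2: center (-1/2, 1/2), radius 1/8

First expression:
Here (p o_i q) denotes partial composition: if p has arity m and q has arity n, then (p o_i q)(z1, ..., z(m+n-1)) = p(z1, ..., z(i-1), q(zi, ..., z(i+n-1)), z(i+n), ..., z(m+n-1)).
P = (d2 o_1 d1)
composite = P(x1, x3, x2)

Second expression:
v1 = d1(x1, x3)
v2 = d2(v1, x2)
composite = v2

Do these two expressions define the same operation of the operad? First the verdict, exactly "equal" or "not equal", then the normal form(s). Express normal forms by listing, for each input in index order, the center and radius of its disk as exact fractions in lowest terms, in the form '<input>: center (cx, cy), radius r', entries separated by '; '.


The first composite normalizes to x1: center (-1/2, 0), radius 1/30; x2: center (-1/2, 1/2), radius 1/8; x3: center (-5/12, -1/12), radius 1/42
The second composite normalizes to x1: center (-1/2, 0), radius 1/30; x2: center (-1/2, 1/2), radius 1/8; x3: center (-5/12, -1/12), radius 1/42
Both agree, so they are equal.

equal; the common form is x1: center (-1/2, 0), radius 1/30; x2: center (-1/2, 1/2), radius 1/8; x3: center (-5/12, -1/12), radius 1/42


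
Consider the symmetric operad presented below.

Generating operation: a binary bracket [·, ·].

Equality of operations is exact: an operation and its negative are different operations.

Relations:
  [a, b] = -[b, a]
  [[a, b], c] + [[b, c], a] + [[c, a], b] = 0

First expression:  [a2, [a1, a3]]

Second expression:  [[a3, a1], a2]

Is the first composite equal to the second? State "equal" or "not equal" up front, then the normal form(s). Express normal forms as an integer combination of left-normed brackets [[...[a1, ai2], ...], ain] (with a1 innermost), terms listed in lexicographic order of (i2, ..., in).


equal — both sides give -[[a1, a3], a2]

The first composite normalizes to -[[a1, a3], a2]
The second composite normalizes to -[[a1, a3], a2]
The forms coincide; equal.


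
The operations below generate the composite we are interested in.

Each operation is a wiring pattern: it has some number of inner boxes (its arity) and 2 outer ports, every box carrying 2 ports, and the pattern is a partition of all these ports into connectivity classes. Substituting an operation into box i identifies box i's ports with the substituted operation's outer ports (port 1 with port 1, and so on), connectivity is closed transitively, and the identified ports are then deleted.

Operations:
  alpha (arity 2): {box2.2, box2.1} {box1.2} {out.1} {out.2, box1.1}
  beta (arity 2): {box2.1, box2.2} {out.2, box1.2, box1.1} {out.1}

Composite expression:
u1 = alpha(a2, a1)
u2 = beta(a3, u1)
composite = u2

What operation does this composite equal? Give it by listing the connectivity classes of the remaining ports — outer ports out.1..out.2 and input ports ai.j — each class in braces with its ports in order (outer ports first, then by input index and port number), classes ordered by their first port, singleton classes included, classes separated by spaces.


{out.1} {out.2, a3.1, a3.2} {a1.1, a1.2} {a2.1} {a2.2}


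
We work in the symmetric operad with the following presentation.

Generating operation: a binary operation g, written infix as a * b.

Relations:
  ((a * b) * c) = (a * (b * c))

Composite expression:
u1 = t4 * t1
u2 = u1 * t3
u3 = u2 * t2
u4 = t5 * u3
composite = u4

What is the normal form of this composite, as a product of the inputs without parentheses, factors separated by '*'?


Under associativity of g, the answer is the t's in reading order.
(t4 * t1) spells out as t4 * t1
((t4 * t1) * t3) spells out as t4 * t1 * t3
(((t4 * t1) * t3) * t2) spells out as t4 * t1 * t3 * t2
(t5 * (((t4 * t1) * t3) * t2)) spells out as t5 * t4 * t1 * t3 * t2

t5 * t4 * t1 * t3 * t2


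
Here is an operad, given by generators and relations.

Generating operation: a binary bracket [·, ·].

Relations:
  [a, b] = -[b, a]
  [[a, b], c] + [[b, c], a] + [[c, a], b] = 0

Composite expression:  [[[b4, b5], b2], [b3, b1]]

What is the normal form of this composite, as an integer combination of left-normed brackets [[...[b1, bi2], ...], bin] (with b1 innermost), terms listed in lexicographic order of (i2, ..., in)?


-[[[[b1, b3], b2], b4], b5] + [[[[b1, b3], b2], b5], b4] + [[[[b1, b3], b4], b5], b2] - [[[[b1, b3], b5], b4], b2]

A multilinear Lie element is pinned by b1-initial words (b1 innermost).
Composite bracket: [[[b4, b5], b2], [b3, b1]]
Full expansion: 16 signed words from ab - ba (2^4 = 16).
Keep just the words that open with b1:
  from b1b3b2b4b5, sign -1: term -[[[[b1, b3], b2], b4], b5]
  from b1b3b2b5b4, sign +1: term +[[[[b1, b3], b2], b5], b4]
  from b1b3b4b5b2, sign +1: term +[[[[b1, b3], b4], b5], b2]
  from b1b3b5b4b2, sign -1: term -[[[[b1, b3], b5], b4], b2]


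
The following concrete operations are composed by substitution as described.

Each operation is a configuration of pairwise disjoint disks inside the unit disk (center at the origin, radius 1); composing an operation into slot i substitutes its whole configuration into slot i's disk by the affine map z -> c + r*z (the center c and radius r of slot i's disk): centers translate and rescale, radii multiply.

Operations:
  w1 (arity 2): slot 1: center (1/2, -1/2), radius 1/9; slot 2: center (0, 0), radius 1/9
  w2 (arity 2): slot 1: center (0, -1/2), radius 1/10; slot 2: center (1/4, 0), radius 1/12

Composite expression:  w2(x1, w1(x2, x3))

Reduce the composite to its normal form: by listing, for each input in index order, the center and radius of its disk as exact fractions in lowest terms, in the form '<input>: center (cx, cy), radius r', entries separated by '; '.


x1: center (0, -1/2), radius 1/10; x2: center (7/24, -1/24), radius 1/108; x3: center (1/4, 0), radius 1/108

Only the slot chain above each x matters under w2; compose those maps.
x1: after 1 affine step, its disk has center (0, -1/2), radius 1/10
x2: after 2 affine steps, its disk has center (7/24, -1/24), radius 1/108
x3: after 2 affine steps, its disk has center (1/4, 0), radius 1/108


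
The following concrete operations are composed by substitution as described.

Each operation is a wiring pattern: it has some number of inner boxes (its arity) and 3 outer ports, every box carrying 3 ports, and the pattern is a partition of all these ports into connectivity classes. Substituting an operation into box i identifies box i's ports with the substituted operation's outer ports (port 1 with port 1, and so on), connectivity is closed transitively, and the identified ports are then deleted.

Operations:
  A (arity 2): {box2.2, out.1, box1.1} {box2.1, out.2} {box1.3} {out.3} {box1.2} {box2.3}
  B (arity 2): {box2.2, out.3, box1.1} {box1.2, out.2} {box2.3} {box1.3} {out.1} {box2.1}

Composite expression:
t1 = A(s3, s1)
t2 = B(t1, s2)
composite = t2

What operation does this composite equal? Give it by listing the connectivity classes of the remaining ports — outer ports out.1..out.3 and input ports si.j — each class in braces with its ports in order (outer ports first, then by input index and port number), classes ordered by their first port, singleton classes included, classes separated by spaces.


{out.1} {out.2, s1.1} {out.3, s1.2, s2.2, s3.1} {s1.3} {s2.1} {s2.3} {s3.2} {s3.3}


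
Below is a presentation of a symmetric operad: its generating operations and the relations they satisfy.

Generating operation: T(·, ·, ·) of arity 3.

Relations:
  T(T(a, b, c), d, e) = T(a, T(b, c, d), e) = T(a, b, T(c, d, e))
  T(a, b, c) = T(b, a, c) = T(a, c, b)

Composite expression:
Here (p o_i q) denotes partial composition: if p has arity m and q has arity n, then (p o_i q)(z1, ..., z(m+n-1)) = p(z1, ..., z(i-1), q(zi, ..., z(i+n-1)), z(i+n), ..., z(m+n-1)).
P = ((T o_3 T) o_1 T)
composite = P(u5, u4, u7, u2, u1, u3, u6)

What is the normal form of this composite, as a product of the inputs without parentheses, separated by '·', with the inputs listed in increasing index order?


u1 · u2 · u3 · u4 · u5 · u6 · u7

Both nesting and order wash out for T; what remains is which u's occur.
T(u5, u4, u7) spells out as u5 · u4 · u7
T(u1, u3, u6) spells out as u1 · u3 · u6
T(T(u5, u4, u7), u2, T(u1, u3, u6)) spells out as u5 · u4 · u7 · u2 · u1 · u3 · u6
rearranged into index order: u1 · u2 · u3 · u4 · u5 · u6 · u7


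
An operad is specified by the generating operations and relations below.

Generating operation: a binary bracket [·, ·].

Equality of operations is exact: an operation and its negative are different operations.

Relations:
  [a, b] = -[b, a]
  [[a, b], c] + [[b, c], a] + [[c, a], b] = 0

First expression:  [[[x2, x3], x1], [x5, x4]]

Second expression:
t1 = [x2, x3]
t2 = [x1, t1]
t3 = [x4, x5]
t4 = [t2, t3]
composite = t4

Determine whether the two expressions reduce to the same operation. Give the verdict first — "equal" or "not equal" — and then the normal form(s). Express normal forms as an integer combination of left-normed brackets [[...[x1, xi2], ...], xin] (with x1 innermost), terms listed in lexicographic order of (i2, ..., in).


equal: each reduces to [[[[x1, x2], x3], x4], x5] - [[[[x1, x2], x3], x5], x4] - [[[[x1, x3], x2], x4], x5] + [[[[x1, x3], x2], x5], x4]

In normal form, the first expression is [[[[x1, x2], x3], x4], x5] - [[[[x1, x2], x3], x5], x4] - [[[[x1, x3], x2], x4], x5] + [[[[x1, x3], x2], x5], x4]
In normal form, the second expression is [[[[x1, x2], x3], x4], x5] - [[[[x1, x2], x3], x5], x4] - [[[[x1, x3], x2], x4], x5] + [[[[x1, x3], x2], x5], x4]
Identical normal forms: equal.


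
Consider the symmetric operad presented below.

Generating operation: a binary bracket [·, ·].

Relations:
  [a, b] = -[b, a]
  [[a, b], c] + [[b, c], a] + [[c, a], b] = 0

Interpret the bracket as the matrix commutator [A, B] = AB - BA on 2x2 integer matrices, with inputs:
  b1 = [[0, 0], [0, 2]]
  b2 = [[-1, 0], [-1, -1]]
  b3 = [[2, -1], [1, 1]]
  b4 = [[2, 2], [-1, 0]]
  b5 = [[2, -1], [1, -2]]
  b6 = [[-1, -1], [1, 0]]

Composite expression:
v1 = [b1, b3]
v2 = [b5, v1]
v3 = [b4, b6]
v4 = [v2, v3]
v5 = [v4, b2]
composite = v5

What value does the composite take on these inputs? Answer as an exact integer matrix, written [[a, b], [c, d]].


[[16, 0], [-16, -16]]

[b1, b3] = [[0, 2], [2, 0]]
[b5, [b1, b3]] = [[-4, 8], [-8, 4]]
[b4, b6] = [[1, 0], [-1, -1]]
[[b5, [b1, b3]], [b4, b6]] = [[-8, -16], [-24, 8]]
[[[b5, [b1, b3]], [b4, b6]], b2] = [[16, 0], [-16, -16]]


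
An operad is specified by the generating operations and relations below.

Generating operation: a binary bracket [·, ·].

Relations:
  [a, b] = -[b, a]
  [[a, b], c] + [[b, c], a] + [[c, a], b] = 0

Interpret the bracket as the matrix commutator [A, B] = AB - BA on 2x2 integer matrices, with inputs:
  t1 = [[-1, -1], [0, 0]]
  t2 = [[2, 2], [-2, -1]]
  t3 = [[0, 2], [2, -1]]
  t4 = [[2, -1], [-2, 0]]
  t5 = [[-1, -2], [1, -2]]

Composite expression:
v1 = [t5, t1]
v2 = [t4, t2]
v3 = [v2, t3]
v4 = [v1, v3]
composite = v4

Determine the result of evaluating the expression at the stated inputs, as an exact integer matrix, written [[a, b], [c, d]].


[[95, 142], [16, -95]]

[t5, t1] = [[1, -3], [-1, -1]]
[t4, t2] = [[6, 7], [-2, -6]]
[[t4, t2], t3] = [[18, 17], [-26, -18]]
[[t5, t1], [[t4, t2], t3]] = [[95, 142], [16, -95]]


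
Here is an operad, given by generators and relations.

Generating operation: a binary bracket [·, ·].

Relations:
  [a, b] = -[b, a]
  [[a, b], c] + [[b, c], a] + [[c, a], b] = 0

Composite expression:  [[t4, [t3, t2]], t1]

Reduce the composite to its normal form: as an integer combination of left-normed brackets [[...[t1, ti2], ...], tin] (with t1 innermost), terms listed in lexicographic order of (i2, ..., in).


A multilinear Lie element is pinned by t1-initial words (t1 innermost).
Composite bracket: [[t4, [t3, t2]], t1]
The bracket unfolds into 8 signed words via [a, b] = ab - ba (2^3 = 8).
Coefficients come from the t1-initial words:
  the word t1t2t3t4 carries sign -1 and contributes -[[[t1, t2], t3], t4]
  the word t1t3t2t4 carries sign +1 and contributes +[[[t1, t3], t2], t4]
  the word t1t4t2t3 carries sign +1 and contributes +[[[t1, t4], t2], t3]
  the word t1t4t3t2 carries sign -1 and contributes -[[[t1, t4], t3], t2]

-[[[t1, t2], t3], t4] + [[[t1, t3], t2], t4] + [[[t1, t4], t2], t3] - [[[t1, t4], t3], t2]


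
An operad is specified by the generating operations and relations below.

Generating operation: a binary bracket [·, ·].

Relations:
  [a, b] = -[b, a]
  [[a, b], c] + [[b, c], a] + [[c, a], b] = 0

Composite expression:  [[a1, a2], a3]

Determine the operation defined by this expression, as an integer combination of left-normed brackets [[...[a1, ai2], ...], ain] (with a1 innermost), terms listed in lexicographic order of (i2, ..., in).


In the tensor algebra, words opening a1 carry the a1-anchored form.
Composite bracket: [[a1, a2], a3]
Expanding via [a, b] = ab - ba: 4 signed words (2^2 = 4).
The a1-initial words carry the normal form:
  sign of a1a2a3 is +1, so it contributes +[[a1, a2], a3]

[[a1, a2], a3]


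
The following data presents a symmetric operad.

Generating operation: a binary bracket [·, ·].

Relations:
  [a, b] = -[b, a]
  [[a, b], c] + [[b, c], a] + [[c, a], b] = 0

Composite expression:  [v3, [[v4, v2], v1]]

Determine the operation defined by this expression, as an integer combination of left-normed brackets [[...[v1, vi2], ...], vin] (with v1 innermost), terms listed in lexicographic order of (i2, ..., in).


Expand each bracket as ab - ba; the v1-initial words give the coefficients.
Composite bracket: [v3, [[v4, v2], v1]]
The bracket unfolds into 8 signed words via [a, b] = ab - ba (2^3 = 8).
The v1-initial words carry the normal form:
  word v1v2v4v3 has sign -1, contributing -[[[v1, v2], v4], v3]
  word v1v4v2v3 has sign +1, contributing +[[[v1, v4], v2], v3]

-[[[v1, v2], v4], v3] + [[[v1, v4], v2], v3]


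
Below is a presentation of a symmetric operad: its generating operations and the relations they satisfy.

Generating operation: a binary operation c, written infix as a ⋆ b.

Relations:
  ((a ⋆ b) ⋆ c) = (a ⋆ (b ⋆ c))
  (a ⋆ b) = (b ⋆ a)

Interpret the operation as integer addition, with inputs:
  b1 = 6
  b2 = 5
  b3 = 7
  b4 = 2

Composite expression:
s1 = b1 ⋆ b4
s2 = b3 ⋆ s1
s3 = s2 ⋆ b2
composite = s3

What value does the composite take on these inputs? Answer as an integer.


20

(b1 ⋆ b4) = 8
(b3 ⋆ (b1 ⋆ b4)) = 15
((b3 ⋆ (b1 ⋆ b4)) ⋆ b2) = 20


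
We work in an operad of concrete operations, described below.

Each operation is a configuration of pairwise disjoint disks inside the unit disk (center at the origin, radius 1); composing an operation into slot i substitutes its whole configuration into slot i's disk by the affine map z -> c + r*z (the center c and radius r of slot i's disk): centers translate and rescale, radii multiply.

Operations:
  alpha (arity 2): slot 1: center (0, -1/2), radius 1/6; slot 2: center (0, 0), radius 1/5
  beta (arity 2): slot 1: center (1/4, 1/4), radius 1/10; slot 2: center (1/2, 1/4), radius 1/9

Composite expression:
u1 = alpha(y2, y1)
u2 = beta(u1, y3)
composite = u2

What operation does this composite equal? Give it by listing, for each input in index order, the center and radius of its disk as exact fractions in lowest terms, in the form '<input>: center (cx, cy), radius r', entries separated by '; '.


y1: center (1/4, 1/4), radius 1/50; y2: center (1/4, 1/5), radius 1/60; y3: center (1/2, 1/4), radius 1/9

Follow each y-input down from beta: c' goes to c + r*c', radius to r*r'.
tracing y2 down its 2-map path: center (1/4, 1/5), radius 1/60
tracing y1 down its 2-map path: center (1/4, 1/4), radius 1/50
tracing y3 down its 1-map path: center (1/2, 1/4), radius 1/9


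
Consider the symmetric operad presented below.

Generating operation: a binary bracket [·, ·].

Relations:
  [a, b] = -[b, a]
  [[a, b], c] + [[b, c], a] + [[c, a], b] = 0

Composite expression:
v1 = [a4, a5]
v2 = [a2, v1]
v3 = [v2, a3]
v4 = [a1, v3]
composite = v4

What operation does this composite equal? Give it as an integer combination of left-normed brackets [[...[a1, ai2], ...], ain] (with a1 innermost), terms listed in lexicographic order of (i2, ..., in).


[[[[a1, a2], a4], a5], a3] - [[[[a1, a2], a5], a4], a3] - [[[[a1, a3], a2], a4], a5] + [[[[a1, a3], a2], a5], a4] + [[[[a1, a3], a4], a5], a2] - [[[[a1, a3], a5], a4], a2] - [[[[a1, a4], a5], a2], a3] + [[[[a1, a5], a4], a2], a3]

Skip Jacobi rewriting: expand, keep a1-initial words, read off terms.
Composite bracket: [a1, [[a2, [a4, a5]], a3]]
Full expansion: 16 signed words from ab - ba (2^4 = 16).
Collect the words opening with a1:
  the word a1a2a4a5a3 carries sign +1 and contributes +[[[[a1, a2], a4], a5], a3]
  the word a1a2a5a4a3 carries sign -1 and contributes -[[[[a1, a2], a5], a4], a3]
  the word a1a3a2a4a5 carries sign -1 and contributes -[[[[a1, a3], a2], a4], a5]
  the word a1a3a2a5a4 carries sign +1 and contributes +[[[[a1, a3], a2], a5], a4]
  the word a1a3a4a5a2 carries sign +1 and contributes +[[[[a1, a3], a4], a5], a2]
  the word a1a3a5a4a2 carries sign -1 and contributes -[[[[a1, a3], a5], a4], a2]
  the word a1a4a5a2a3 carries sign -1 and contributes -[[[[a1, a4], a5], a2], a3]
  the word a1a5a4a2a3 carries sign +1 and contributes +[[[[a1, a5], a4], a2], a3]


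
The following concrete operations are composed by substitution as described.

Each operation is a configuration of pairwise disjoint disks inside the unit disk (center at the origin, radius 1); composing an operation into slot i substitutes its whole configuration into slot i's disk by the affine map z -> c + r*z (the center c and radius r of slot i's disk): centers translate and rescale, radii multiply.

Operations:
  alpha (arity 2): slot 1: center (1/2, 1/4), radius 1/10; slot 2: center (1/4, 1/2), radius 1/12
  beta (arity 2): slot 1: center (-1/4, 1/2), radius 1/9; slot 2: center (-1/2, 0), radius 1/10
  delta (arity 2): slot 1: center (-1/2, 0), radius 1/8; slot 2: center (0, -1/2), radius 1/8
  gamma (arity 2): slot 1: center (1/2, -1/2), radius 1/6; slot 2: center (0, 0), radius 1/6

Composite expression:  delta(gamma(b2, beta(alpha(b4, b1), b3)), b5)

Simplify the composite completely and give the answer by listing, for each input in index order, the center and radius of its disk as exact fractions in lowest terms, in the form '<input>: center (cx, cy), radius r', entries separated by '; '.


b1: center (-109/216, 5/432), radius 1/5184; b2: center (-7/16, -1/16), radius 1/48; b3: center (-49/96, 0), radius 1/480; b4: center (-871/1728, 19/1728), radius 1/4320; b5: center (0, -1/2), radius 1/8

Each b-disk chains the slot maps above it in delta; radii multiply.
input b2: composing its 2 substitution steps yields center (-7/16, -1/16), radius 1/48
input b4: composing its 4 substitution steps yields center (-871/1728, 19/1728), radius 1/4320
input b1: composing its 4 substitution steps yields center (-109/216, 5/432), radius 1/5184
input b3: composing its 3 substitution steps yields center (-49/96, 0), radius 1/480
input b5: composing its 1 substitution step yields center (0, -1/2), radius 1/8


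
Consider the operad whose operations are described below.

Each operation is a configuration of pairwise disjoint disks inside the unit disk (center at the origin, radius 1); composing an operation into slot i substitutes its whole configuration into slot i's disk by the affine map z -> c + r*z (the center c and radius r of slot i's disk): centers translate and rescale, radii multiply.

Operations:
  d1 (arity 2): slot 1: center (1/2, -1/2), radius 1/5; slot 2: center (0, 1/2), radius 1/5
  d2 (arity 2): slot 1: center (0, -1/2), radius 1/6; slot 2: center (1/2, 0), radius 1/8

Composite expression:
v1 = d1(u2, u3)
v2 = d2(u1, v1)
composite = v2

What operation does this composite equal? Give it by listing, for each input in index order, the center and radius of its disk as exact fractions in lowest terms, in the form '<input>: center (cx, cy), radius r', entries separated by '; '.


u1: center (0, -1/2), radius 1/6; u2: center (9/16, -1/16), radius 1/40; u3: center (1/2, 1/16), radius 1/40

Follow each u-input down from d2: c' goes to c + r*c', radius to r*r'.
u1: after 1 affine step, its disk has center (0, -1/2), radius 1/6
u2: after 2 affine steps, its disk has center (9/16, -1/16), radius 1/40
u3: after 2 affine steps, its disk has center (1/2, 1/16), radius 1/40


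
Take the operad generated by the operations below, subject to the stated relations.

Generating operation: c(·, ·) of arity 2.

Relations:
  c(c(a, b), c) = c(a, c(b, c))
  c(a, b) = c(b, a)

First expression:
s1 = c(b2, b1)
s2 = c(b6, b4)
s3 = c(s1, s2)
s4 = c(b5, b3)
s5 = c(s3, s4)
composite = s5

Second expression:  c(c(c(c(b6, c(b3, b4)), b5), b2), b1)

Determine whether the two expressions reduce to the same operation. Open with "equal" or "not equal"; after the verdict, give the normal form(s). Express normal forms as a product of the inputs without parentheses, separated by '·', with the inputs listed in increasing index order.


equal; the common form is b1 · b2 · b3 · b4 · b5 · b6


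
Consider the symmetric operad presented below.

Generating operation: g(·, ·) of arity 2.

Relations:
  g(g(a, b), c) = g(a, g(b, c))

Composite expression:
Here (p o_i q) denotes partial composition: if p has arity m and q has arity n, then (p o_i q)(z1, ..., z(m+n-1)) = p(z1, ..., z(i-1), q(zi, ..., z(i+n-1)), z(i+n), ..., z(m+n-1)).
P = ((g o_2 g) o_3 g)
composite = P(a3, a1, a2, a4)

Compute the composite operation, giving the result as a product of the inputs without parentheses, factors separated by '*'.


Associativity of g dissolves the nesting; only the a-input order survives.
g(a2, a4) unparenthesizes to a2 * a4
g(a1, g(a2, a4)) unparenthesizes to a1 * a2 * a4
g(a3, g(a1, g(a2, a4))) unparenthesizes to a3 * a1 * a2 * a4

a3 * a1 * a2 * a4


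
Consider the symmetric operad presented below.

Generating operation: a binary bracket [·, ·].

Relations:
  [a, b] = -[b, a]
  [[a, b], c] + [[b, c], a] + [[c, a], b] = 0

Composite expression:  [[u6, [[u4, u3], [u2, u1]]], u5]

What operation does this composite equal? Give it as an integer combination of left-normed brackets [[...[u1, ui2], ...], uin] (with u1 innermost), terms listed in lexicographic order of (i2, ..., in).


[[[[[u1, u2], u3], u4], u6], u5] - [[[[[u1, u2], u4], u3], u6], u5]

In the tensor algebra, words opening u1 carry the u1-anchored form.
Composite bracket: [[u6, [[u4, u3], [u2, u1]]], u5]
Each bracket splits as ab - ba, giving 32 signed words (2^5 = 32).
Words beginning with u1 determine it all:
  from u1u2u3u4u6u5, sign +1: term +[[[[[u1, u2], u3], u4], u6], u5]
  from u1u2u4u3u6u5, sign -1: term -[[[[[u1, u2], u4], u3], u6], u5]


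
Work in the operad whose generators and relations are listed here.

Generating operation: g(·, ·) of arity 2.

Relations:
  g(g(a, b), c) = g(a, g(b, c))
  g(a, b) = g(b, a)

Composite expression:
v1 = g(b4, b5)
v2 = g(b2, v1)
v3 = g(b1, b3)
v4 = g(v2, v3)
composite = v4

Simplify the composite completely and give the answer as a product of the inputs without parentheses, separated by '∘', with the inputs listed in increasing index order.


Shape and order are irrelevant to g; the b-input set decides.
g(b4, b5) spells out as b4 ∘ b5
g(b2, g(b4, b5)) spells out as b2 ∘ b4 ∘ b5
g(b1, b3) spells out as b1 ∘ b3
g(g(b2, g(b4, b5)), g(b1, b3)) spells out as b2 ∘ b4 ∘ b5 ∘ b1 ∘ b3
putting the inputs in ascending order: b1 ∘ b2 ∘ b3 ∘ b4 ∘ b5

b1 ∘ b2 ∘ b3 ∘ b4 ∘ b5


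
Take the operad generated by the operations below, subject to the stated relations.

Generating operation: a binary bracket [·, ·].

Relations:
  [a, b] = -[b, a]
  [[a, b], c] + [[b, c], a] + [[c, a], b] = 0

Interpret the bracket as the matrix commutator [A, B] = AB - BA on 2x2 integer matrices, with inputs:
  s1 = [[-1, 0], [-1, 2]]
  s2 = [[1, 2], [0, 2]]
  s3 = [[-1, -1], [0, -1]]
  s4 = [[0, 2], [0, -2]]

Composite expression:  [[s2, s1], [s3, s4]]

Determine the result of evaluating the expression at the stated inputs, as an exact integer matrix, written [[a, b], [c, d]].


[[2, -8], [0, -2]]

[s2, s1] = [[-2, 6], [-1, 2]]
[s3, s4] = [[0, 2], [0, 0]]
[[s2, s1], [s3, s4]] = [[2, -8], [0, -2]]


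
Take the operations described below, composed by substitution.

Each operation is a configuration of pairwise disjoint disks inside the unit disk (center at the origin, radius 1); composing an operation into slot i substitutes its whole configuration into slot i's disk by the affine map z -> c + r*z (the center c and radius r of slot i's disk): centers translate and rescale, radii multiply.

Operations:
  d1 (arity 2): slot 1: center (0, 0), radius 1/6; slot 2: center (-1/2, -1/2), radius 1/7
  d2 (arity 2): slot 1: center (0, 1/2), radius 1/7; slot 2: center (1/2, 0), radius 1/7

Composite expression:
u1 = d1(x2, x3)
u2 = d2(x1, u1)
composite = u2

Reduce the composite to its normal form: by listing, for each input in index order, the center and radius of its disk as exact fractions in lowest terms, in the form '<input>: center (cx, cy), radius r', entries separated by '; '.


x1: center (0, 1/2), radius 1/7; x2: center (1/2, 0), radius 1/42; x3: center (3/7, -1/14), radius 1/49

Follow each x-input down from d2: c' goes to c + r*c', radius to r*r'.
tracing x1 down its 1-map path: center (0, 1/2), radius 1/7
tracing x2 down its 2-map path: center (1/2, 0), radius 1/42
tracing x3 down its 2-map path: center (3/7, -1/14), radius 1/49


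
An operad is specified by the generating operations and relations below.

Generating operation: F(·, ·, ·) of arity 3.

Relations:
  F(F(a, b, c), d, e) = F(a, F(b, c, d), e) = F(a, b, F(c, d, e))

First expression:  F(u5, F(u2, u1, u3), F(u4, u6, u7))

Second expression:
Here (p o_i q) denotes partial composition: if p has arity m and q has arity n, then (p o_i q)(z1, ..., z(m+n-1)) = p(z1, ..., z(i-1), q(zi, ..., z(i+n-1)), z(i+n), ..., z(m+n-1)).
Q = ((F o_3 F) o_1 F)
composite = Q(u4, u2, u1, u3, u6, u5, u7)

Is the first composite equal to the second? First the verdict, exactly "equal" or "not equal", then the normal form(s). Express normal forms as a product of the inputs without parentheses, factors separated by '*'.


not equal; the first gives u5 * u2 * u1 * u3 * u4 * u6 * u7 and the second u4 * u2 * u1 * u3 * u6 * u5 * u7

Reducing the first expression gives u5 * u2 * u1 * u3 * u4 * u6 * u7
Reducing the second expression gives u4 * u2 * u1 * u3 * u6 * u5 * u7
Distinct normal forms: not equal.


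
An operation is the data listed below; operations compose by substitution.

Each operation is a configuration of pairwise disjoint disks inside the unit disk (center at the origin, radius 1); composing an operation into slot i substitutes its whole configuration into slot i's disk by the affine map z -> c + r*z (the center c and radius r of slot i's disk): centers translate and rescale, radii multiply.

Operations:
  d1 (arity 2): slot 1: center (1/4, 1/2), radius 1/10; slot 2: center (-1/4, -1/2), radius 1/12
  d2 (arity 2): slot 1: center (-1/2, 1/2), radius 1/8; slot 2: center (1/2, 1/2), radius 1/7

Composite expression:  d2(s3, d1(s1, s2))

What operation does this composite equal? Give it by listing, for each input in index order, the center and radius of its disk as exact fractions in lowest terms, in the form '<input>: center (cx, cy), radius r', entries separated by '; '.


s1: center (15/28, 4/7), radius 1/70; s2: center (13/28, 3/7), radius 1/84; s3: center (-1/2, 1/2), radius 1/8

Follow each s-input down from d2: c' goes to c + r*c', radius to r*r'.
tracing s3 down its 1-map path: center (-1/2, 1/2), radius 1/8
tracing s1 down its 2-map path: center (15/28, 4/7), radius 1/70
tracing s2 down its 2-map path: center (13/28, 3/7), radius 1/84


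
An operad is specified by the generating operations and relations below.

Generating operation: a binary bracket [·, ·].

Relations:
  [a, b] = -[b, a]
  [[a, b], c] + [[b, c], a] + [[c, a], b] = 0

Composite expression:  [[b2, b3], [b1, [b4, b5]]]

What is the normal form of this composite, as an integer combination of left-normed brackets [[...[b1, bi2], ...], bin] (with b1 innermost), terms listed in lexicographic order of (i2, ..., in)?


In the tensor algebra, words opening b1 carry the b1-anchored form.
Composite bracket: [[b2, b3], [b1, [b4, b5]]]
Applying ab - ba throughout gives 16 signed words (2^4 = 16).
Keep just the words that open with b1:
  word b1b4b5b2b3 has sign -1, contributing -[[[[b1, b4], b5], b2], b3]
  word b1b4b5b3b2 has sign +1, contributing +[[[[b1, b4], b5], b3], b2]
  word b1b5b4b2b3 has sign +1, contributing +[[[[b1, b5], b4], b2], b3]
  word b1b5b4b3b2 has sign -1, contributing -[[[[b1, b5], b4], b3], b2]

-[[[[b1, b4], b5], b2], b3] + [[[[b1, b4], b5], b3], b2] + [[[[b1, b5], b4], b2], b3] - [[[[b1, b5], b4], b3], b2]
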